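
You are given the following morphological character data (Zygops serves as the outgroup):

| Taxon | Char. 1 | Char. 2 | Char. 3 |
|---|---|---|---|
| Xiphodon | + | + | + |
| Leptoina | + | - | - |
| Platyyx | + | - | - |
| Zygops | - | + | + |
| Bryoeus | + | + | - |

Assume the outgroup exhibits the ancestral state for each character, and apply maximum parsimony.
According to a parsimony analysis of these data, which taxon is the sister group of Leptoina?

Character polarity is set by the outgroup: the derived state is whichever differs from the outgroup's state, so for Char. 2, Char. 3 the derived state is '-', and for the remaining characters it is '+'.
Char. 1 (derived state '+') is shared by all ingroup taxa — unites the whole ingroup.
Char. 2 (derived state '-') is shared by Leptoina and Platyyx — a synapomorphy uniting that clade.
Char. 3 (derived state '-') is shared by Bryoeus, Leptoina, and Platyyx — a synapomorphy uniting that clade.
Most parsimonious ingroup topology: (Xiphodon,((Platyyx,Leptoina),Bryoeus)).
Leptoina and Platyyx form a cherry on this tree, so they are sister taxa.

Platyyx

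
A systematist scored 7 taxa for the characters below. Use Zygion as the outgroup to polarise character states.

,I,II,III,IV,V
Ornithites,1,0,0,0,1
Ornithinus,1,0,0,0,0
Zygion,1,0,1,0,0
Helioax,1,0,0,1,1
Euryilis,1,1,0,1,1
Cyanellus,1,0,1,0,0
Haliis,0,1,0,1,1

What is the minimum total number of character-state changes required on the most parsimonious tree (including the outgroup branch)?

Character polarity is set by the outgroup: the derived state is whichever differs from the outgroup's state, so for I, III the derived state is '0', and for the remaining characters it is '1'.
I (derived state '0') is unique to Haliis (autapomorphy; uninformative for grouping).
II (derived state '1') is shared by Euryilis and Haliis — a synapomorphy uniting that clade.
III: derived state '0' in Euryilis, Haliis, Helioax, Ornithinus, and Ornithites only — synapomorphy for {Euryilis, Haliis, Helioax, Ornithinus, Ornithites}.
IV (derived state '1') is shared by Euryilis, Haliis, and Helioax — a synapomorphy uniting that clade.
Only Euryilis, Haliis, Helioax, and Ornithites show the derived state '1' for V, supporting them as a clade.
Most parsimonious ingroup topology: (((((Euryilis,Haliis),Helioax),Ornithites),Ornithinus),Cyanellus).
Changes per character on this tree: I: 1; II: 1; III: 1; IV: 1; V: 1.
Total = 5.

5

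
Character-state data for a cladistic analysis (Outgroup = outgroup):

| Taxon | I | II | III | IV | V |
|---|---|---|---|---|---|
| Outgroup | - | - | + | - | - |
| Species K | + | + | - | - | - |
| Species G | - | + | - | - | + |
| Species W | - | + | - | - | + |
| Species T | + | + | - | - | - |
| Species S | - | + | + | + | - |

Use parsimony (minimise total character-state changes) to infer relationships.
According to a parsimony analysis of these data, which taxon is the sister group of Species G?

Character polarity is set by the outgroup: the derived state is whichever differs from the outgroup's state, so for III the derived state is '-', and for the remaining characters it is '+'.
Only Species K and Species T show the derived state '+' for I, supporting them as a clade.
II (derived state '+') is shared by all ingroup taxa — unites the whole ingroup.
Only Species G, Species K, Species T, and Species W show the derived state '-' for III, supporting them as a clade.
IV: derived state '+' in Species S only — an autapomorphy, so it tells us nothing about relationships among taxa.
V: derived state '+' in Species G and Species W only — synapomorphy for {Species G, Species W}.
Most parsimonious ingroup topology: (((Species K,Species T),(Species G,Species W)),Species S).
Species G and Species W form a cherry on this tree, so they are sister taxa.

Species W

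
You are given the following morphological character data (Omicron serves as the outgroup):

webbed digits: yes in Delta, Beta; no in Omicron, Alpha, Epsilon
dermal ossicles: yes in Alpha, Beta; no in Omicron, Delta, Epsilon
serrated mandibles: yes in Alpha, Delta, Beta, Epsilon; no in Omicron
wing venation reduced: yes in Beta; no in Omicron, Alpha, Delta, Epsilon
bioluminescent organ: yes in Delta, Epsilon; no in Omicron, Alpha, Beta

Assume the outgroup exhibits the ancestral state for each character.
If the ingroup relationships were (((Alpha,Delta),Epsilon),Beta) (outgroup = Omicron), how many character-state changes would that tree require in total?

8

Map each character onto (((Alpha,Delta),Epsilon),Beta) (rooted by Omicron) and count the minimum state changes it requires (Fitch parsimony):
webbed digits: 2; dermal ossicles: 2; serrated mandibles: 1; wing venation reduced: 1; bioluminescent organ: 2.
Total tree length = 8.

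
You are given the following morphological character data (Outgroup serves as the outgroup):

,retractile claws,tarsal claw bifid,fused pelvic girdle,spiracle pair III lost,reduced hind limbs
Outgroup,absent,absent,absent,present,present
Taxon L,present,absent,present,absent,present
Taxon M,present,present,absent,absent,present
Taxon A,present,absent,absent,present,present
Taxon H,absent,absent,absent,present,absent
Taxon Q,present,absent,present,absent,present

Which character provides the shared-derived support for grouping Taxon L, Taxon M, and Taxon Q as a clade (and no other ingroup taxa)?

Character polarity is set by the outgroup: the derived state is whichever differs from the outgroup's state, so for spiracle pair III lost, reduced hind limbs the derived state is 'absent', and for the remaining characters it is 'present'.
Only Taxon A, Taxon L, Taxon M, and Taxon Q show the derived state 'present' for retractile claws, supporting them as a clade.
tarsal claw bifid (derived state 'present') is unique to Taxon M (autapomorphy; uninformative for grouping).
fused pelvic girdle (derived state 'present') is shared by Taxon L and Taxon Q — a synapomorphy uniting that clade.
spiracle pair III lost: derived state 'absent' in Taxon L, Taxon M, and Taxon Q only — synapomorphy for {Taxon L, Taxon M, Taxon Q}.
reduced hind limbs (derived state 'absent') is unique to Taxon H (autapomorphy; uninformative for grouping).
Most parsimonious ingroup topology: ((((Taxon L,Taxon Q),Taxon M),Taxon A),Taxon H).
The clade {Taxon L, Taxon M, Taxon Q} is supported by spiracle pair III lost: its derived state 'absent' occurs in exactly those taxa and in no other taxon (including the outgroup).

spiracle pair III lost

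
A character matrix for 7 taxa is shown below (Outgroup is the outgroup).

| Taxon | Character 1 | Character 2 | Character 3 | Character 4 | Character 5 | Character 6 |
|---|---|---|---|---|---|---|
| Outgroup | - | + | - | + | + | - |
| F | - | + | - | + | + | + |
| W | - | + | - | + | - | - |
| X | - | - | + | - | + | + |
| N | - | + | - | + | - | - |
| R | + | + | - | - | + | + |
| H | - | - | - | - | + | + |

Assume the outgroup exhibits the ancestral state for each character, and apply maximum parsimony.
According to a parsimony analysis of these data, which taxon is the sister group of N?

Character polarity is set by the outgroup: the derived state is whichever differs from the outgroup's state, so for Character 2, Character 4, Character 5 the derived state is '-', and for the remaining characters it is '+'.
Character 1 (derived state '+') is unique to R (autapomorphy; uninformative for grouping).
Only H and X show the derived state '-' for Character 2, supporting them as a clade.
Character 3: derived state '+' in X only — an autapomorphy, so it tells us nothing about relationships among taxa.
Only H, R, and X show the derived state '-' for Character 4, supporting them as a clade.
Only N and W show the derived state '-' for Character 5, supporting them as a clade.
Only F, H, R, and X show the derived state '+' for Character 6, supporting them as a clade.
Most parsimonious ingroup topology: ((F,((X,H),R)),(W,N)).
N and W form a cherry on this tree, so they are sister taxa.

W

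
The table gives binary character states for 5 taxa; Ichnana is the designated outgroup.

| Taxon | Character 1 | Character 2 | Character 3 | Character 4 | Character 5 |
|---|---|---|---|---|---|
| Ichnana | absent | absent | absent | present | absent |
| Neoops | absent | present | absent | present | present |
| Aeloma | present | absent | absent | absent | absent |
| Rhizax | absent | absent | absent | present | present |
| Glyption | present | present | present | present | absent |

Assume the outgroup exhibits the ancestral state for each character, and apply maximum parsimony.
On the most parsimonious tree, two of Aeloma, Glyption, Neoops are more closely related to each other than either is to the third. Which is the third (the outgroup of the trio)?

Neoops

Character polarity is set by the outgroup: the derived state is whichever differs from the outgroup's state, so for Character 4 the derived state is 'absent', and for the remaining characters it is 'present'.
Only Aeloma and Glyption show the derived state 'present' for Character 1, supporting them as a clade.
Character 2 (state 'present') occurs in Glyption and Neoops but conflicts with the nesting implied by the other characters — most parsimoniously interpreted as homoplasy.
Character 3: derived state 'present' in Glyption only — an autapomorphy, so it tells us nothing about relationships among taxa.
Character 4 (derived state 'absent') is unique to Aeloma (autapomorphy; uninformative for grouping).
Only Neoops and Rhizax show the derived state 'present' for Character 5, supporting them as a clade.
Most parsimonious ingroup topology: ((Neoops,Rhizax),(Aeloma,Glyption)).
Aeloma and Glyption share a more recent common ancestor with each other than either does with Neoops, so Neoops is the least closely related of the three.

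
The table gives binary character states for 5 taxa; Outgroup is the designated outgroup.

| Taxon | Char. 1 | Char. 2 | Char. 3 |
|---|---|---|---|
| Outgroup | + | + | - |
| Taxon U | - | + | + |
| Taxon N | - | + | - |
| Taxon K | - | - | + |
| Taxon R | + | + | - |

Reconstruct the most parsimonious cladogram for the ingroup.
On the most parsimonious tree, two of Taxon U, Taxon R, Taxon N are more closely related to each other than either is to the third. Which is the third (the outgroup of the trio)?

Character polarity is set by the outgroup: the derived state is whichever differs from the outgroup's state, so for Char. 1, Char. 2 the derived state is '-', and for the remaining characters it is '+'.
Char. 1: derived state '-' in Taxon K, Taxon N, and Taxon U only — synapomorphy for {Taxon K, Taxon N, Taxon U}.
Char. 2: derived state '-' in Taxon K only — an autapomorphy, so it tells us nothing about relationships among taxa.
Char. 3: derived state '+' in Taxon K and Taxon U only — synapomorphy for {Taxon K, Taxon U}.
Most parsimonious ingroup topology: (((Taxon U,Taxon K),Taxon N),Taxon R).
Taxon N and Taxon U share a more recent common ancestor with each other than either does with Taxon R, so Taxon R is the least closely related of the three.

Taxon R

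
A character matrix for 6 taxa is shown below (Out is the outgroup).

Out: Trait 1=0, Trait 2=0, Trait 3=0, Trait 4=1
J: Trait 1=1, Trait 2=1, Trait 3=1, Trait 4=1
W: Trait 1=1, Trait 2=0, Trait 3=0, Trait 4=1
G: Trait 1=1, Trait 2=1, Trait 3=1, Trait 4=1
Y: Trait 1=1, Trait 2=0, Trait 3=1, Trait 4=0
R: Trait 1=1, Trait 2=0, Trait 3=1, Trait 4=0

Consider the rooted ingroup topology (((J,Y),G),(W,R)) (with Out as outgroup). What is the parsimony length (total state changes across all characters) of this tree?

7

Map each character onto (((J,Y),G),(W,R)) (rooted by Out) and count the minimum state changes it requires (Fitch parsimony):
Trait 1: 1; Trait 2: 2; Trait 3: 2; Trait 4: 2.
Total tree length = 7.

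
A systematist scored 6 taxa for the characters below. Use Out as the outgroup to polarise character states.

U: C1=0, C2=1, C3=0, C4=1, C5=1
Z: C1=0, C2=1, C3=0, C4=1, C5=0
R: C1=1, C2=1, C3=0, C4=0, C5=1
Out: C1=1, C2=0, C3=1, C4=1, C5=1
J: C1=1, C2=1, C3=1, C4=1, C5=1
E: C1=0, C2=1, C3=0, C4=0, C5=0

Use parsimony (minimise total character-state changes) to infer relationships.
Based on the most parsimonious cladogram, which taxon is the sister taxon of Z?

Character polarity is set by the outgroup: the derived state is whichever differs from the outgroup's state, so for C1, C3, C4, C5 the derived state is '0', and for the remaining characters it is '1'.
Only E, U, and Z show the derived state '0' for C1, supporting them as a clade.
All ingroup taxa share the derived state '1' for C2; it defines the ingroup but does not resolve relationships within it.
C3: derived state '0' in E, R, U, and Z only — synapomorphy for {E, R, U, Z}.
C4 (state '0') occurs in E and R but conflicts with the nesting implied by the other characters — most parsimoniously interpreted as homoplasy.
Only E and Z show the derived state '0' for C5, supporting them as a clade.
Most parsimonious ingroup topology: ((R,(U,(Z,E))),J).
Z and E form a cherry on this tree, so they are sister taxa.

E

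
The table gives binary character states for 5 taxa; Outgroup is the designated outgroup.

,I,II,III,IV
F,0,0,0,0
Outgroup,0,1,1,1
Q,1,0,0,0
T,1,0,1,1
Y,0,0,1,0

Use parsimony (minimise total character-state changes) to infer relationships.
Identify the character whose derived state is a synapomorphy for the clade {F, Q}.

Character polarity is set by the outgroup: the derived state is whichever differs from the outgroup's state, so for II, III, IV the derived state is '0', and for the remaining characters it is '1'.
I groups Q and T, which is incompatible with the clades supported by the remaining characters; treating it as convergent (homoplasy) costs fewer steps than any alternative tree.
All ingroup taxa share the derived state '0' for II; it defines the ingroup but does not resolve relationships within it.
Only F and Q show the derived state '0' for III, supporting them as a clade.
IV: derived state '0' in F, Q, and Y only — synapomorphy for {F, Q, Y}.
Most parsimonious ingroup topology: (((F,Q),Y),T).
The clade {F, Q} is supported by III: its derived state '0' occurs in exactly those taxa and in no other taxon (including the outgroup).

III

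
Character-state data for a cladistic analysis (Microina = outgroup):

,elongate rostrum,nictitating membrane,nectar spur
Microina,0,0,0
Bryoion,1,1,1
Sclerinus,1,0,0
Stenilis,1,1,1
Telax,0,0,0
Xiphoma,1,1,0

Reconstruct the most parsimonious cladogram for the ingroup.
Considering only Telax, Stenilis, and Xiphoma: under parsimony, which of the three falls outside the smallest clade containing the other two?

The outgroup has state '0' for every character, so '1' is the derived state throughout.
elongate rostrum: derived state '1' in Bryoion, Sclerinus, Stenilis, and Xiphoma only — synapomorphy for {Bryoion, Sclerinus, Stenilis, Xiphoma}.
nictitating membrane (derived state '1') is shared by Bryoion, Stenilis, and Xiphoma — a synapomorphy uniting that clade.
nectar spur: derived state '1' in Bryoion and Stenilis only — synapomorphy for {Bryoion, Stenilis}.
Most parsimonious ingroup topology: ((((Bryoion,Stenilis),Xiphoma),Sclerinus),Telax).
Xiphoma and Stenilis share a more recent common ancestor with each other than either does with Telax, so Telax is the least closely related of the three.

Telax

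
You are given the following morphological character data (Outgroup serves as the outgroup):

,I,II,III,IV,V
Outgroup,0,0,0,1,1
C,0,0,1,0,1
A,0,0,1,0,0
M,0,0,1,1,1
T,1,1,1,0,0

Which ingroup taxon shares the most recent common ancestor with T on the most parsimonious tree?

A

Character polarity is set by the outgroup: the derived state is whichever differs from the outgroup's state, so for IV, V the derived state is '0', and for the remaining characters it is '1'.
I (derived state '1') is unique to T (autapomorphy; uninformative for grouping).
II: derived state '1' in T only — an autapomorphy, so it tells us nothing about relationships among taxa.
III (derived state '1') is shared by all ingroup taxa — unites the whole ingroup.
IV: derived state '0' in A, C, and T only — synapomorphy for {A, C, T}.
V: derived state '0' in A and T only — synapomorphy for {A, T}.
Most parsimonious ingroup topology: ((C,(A,T)),M).
T and A form a cherry on this tree, so they are sister taxa.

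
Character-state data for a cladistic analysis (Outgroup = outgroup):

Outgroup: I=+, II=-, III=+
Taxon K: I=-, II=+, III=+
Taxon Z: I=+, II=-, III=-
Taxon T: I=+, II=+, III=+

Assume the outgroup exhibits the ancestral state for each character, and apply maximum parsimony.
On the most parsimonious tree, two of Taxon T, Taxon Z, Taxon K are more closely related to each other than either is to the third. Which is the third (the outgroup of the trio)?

Taxon Z

Character polarity is set by the outgroup: the derived state is whichever differs from the outgroup's state, so for I, III the derived state is '-', and for the remaining characters it is '+'.
I (derived state '-') is unique to Taxon K (autapomorphy; uninformative for grouping).
II (derived state '+') is shared by Taxon K and Taxon T — a synapomorphy uniting that clade.
III (derived state '-') is unique to Taxon Z (autapomorphy; uninformative for grouping).
Most parsimonious ingroup topology: ((Taxon K,Taxon T),Taxon Z).
Taxon K and Taxon T share a more recent common ancestor with each other than either does with Taxon Z, so Taxon Z is the least closely related of the three.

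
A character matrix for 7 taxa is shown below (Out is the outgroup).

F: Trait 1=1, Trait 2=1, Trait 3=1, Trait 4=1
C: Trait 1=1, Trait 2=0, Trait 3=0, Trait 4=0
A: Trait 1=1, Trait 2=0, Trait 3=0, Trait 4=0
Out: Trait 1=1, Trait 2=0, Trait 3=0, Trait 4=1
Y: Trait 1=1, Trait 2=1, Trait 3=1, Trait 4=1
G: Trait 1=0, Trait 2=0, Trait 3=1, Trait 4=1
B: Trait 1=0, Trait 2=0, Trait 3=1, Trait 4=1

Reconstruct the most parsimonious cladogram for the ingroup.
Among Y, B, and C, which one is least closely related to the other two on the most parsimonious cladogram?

Character polarity is set by the outgroup: the derived state is whichever differs from the outgroup's state, so for Trait 1, Trait 4 the derived state is '0', and for the remaining characters it is '1'.
Trait 1 (derived state '0') is shared by B and G — a synapomorphy uniting that clade.
Trait 2: derived state '1' in F and Y only — synapomorphy for {F, Y}.
Trait 3: derived state '1' in B, F, G, and Y only — synapomorphy for {B, F, G, Y}.
Trait 4 (derived state '0') is shared by A and C — a synapomorphy uniting that clade.
Most parsimonious ingroup topology: (((B,G),(Y,F)),(A,C)).
B and Y share a more recent common ancestor with each other than either does with C, so C is the least closely related of the three.

C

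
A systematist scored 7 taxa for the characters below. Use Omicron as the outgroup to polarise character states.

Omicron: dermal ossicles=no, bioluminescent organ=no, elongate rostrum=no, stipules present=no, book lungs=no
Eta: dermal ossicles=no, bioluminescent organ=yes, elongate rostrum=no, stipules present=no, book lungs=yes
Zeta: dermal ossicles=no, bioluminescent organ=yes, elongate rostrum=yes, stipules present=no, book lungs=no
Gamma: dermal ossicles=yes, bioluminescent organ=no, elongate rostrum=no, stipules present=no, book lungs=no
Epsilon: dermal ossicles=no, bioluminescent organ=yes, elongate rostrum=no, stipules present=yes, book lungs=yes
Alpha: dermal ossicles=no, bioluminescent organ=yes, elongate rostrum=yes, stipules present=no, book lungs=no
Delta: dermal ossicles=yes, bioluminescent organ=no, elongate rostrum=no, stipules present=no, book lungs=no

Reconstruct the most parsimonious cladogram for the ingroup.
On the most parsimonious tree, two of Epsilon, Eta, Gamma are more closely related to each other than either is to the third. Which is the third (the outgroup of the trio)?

Gamma

The outgroup has state 'no' for every character, so 'yes' is the derived state throughout.
dermal ossicles: derived state 'yes' in Delta and Gamma only — synapomorphy for {Delta, Gamma}.
bioluminescent organ (derived state 'yes') is shared by Alpha, Epsilon, Eta, and Zeta — a synapomorphy uniting that clade.
elongate rostrum: derived state 'yes' in Alpha and Zeta only — synapomorphy for {Alpha, Zeta}.
stipules present (derived state 'yes') is unique to Epsilon (autapomorphy; uninformative for grouping).
book lungs: derived state 'yes' in Epsilon and Eta only — synapomorphy for {Epsilon, Eta}.
Most parsimonious ingroup topology: (((Eta,Epsilon),(Zeta,Alpha)),(Gamma,Delta)).
Epsilon and Eta share a more recent common ancestor with each other than either does with Gamma, so Gamma is the least closely related of the three.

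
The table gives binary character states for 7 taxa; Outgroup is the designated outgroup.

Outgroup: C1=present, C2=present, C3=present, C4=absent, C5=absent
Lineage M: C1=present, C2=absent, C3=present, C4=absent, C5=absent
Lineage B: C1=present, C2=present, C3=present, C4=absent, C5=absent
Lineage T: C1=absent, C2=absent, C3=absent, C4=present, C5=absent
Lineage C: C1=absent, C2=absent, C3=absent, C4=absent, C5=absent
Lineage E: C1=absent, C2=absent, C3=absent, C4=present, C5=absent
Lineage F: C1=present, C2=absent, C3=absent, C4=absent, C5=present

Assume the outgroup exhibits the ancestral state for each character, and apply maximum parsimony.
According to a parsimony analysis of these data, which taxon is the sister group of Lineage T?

Lineage E

Character polarity is set by the outgroup: the derived state is whichever differs from the outgroup's state, so for C1, C2, C3 the derived state is 'absent', and for the remaining characters it is 'present'.
C1 (derived state 'absent') is shared by Lineage C, Lineage E, and Lineage T — a synapomorphy uniting that clade.
C2 (derived state 'absent') is shared by Lineage C, Lineage E, Lineage F, Lineage M, and Lineage T — a synapomorphy uniting that clade.
C3 (derived state 'absent') is shared by Lineage C, Lineage E, Lineage F, and Lineage T — a synapomorphy uniting that clade.
C4: derived state 'present' in Lineage E and Lineage T only — synapomorphy for {Lineage E, Lineage T}.
C5: derived state 'present' in Lineage F only — an autapomorphy, so it tells us nothing about relationships among taxa.
Most parsimonious ingroup topology: (((((Lineage T,Lineage E),Lineage C),Lineage F),Lineage M),Lineage B).
Lineage T and Lineage E form a cherry on this tree, so they are sister taxa.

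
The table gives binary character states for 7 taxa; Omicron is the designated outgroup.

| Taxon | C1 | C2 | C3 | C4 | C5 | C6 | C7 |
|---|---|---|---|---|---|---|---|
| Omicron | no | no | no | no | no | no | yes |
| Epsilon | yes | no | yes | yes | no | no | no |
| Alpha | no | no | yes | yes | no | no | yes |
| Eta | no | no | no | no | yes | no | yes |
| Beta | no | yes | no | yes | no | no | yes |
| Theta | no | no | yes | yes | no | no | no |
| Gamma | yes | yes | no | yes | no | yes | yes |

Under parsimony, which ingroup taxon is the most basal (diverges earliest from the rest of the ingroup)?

Eta

Character polarity is set by the outgroup: the derived state is whichever differs from the outgroup's state, so for C7 the derived state is 'no', and for the remaining characters it is 'yes'.
C1 groups Epsilon and Gamma, which is incompatible with the clades supported by the remaining characters; treating it as convergent (homoplasy) costs fewer steps than any alternative tree.
Only Beta and Gamma show the derived state 'yes' for C2, supporting them as a clade.
C3: derived state 'yes' in Alpha, Epsilon, and Theta only — synapomorphy for {Alpha, Epsilon, Theta}.
C4 (derived state 'yes') is shared by Alpha, Beta, Epsilon, Gamma, and Theta — a synapomorphy uniting that clade.
C5 (derived state 'yes') is unique to Eta (autapomorphy; uninformative for grouping).
C6: derived state 'yes' in Gamma only — an autapomorphy, so it tells us nothing about relationships among taxa.
C7: derived state 'no' in Epsilon and Theta only — synapomorphy for {Epsilon, Theta}.
Most parsimonious ingroup topology: ((((Epsilon,Theta),Alpha),(Beta,Gamma)),Eta).
Eta is sister to the clade containing all other ingroup taxa, so it is the earliest-diverging (most basal) ingroup lineage.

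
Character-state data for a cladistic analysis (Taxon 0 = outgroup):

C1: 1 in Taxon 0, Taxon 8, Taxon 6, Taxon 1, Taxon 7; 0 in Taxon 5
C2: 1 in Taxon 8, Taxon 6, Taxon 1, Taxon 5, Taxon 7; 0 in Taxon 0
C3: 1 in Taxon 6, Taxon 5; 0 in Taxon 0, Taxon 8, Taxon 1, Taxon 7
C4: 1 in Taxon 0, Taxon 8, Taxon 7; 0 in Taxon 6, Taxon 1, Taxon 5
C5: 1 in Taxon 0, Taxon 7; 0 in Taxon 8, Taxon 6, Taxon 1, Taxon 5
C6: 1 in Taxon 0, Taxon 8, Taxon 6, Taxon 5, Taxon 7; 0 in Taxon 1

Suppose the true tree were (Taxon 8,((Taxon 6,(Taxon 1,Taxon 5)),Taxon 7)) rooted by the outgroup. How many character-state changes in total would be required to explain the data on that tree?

8

Map each character onto (Taxon 8,((Taxon 6,(Taxon 1,Taxon 5)),Taxon 7)) (rooted by Taxon 0) and count the minimum state changes it requires (Fitch parsimony):
C1: 1; C2: 1; C3: 2; C4: 1; C5: 2; C6: 1.
Total tree length = 8.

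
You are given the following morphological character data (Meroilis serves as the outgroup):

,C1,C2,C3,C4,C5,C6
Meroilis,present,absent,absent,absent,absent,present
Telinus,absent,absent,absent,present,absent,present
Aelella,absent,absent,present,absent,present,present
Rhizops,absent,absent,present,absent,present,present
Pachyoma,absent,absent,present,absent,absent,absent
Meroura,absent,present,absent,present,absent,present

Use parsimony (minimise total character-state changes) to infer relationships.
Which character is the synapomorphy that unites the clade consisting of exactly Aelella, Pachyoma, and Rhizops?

Character polarity is set by the outgroup: the derived state is whichever differs from the outgroup's state, so for C1, C6 the derived state is 'absent', and for the remaining characters it is 'present'.
C1 (derived state 'absent') is shared by all ingroup taxa — unites the whole ingroup.
C2: derived state 'present' in Meroura only — an autapomorphy, so it tells us nothing about relationships among taxa.
C3 (derived state 'present') is shared by Aelella, Pachyoma, and Rhizops — a synapomorphy uniting that clade.
C4: derived state 'present' in Meroura and Telinus only — synapomorphy for {Meroura, Telinus}.
Only Aelella and Rhizops show the derived state 'present' for C5, supporting them as a clade.
C6 (derived state 'absent') is unique to Pachyoma (autapomorphy; uninformative for grouping).
Most parsimonious ingroup topology: ((Telinus,Meroura),((Aelella,Rhizops),Pachyoma)).
The clade {Aelella, Pachyoma, Rhizops} is supported by C3: its derived state 'present' occurs in exactly those taxa and in no other taxon (including the outgroup).

C3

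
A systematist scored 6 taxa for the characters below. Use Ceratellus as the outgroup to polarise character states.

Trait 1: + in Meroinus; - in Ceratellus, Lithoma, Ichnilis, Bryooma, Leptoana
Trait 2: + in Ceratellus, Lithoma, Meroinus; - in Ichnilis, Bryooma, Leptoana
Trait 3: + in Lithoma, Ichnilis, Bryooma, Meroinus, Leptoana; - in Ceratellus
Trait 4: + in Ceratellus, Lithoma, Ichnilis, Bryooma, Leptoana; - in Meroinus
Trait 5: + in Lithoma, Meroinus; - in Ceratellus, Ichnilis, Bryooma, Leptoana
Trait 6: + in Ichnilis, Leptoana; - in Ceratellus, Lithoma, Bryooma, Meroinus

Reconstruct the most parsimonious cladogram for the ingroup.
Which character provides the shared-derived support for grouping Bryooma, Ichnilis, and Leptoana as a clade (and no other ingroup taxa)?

Character polarity is set by the outgroup: the derived state is whichever differs from the outgroup's state, so for Trait 2, Trait 4 the derived state is '-', and for the remaining characters it is '+'.
Trait 1: derived state '+' in Meroinus only — an autapomorphy, so it tells us nothing about relationships among taxa.
Only Bryooma, Ichnilis, and Leptoana show the derived state '-' for Trait 2, supporting them as a clade.
All ingroup taxa share the derived state '+' for Trait 3; it defines the ingroup but does not resolve relationships within it.
Trait 4 (derived state '-') is unique to Meroinus (autapomorphy; uninformative for grouping).
Only Lithoma and Meroinus show the derived state '+' for Trait 5, supporting them as a clade.
Only Ichnilis and Leptoana show the derived state '+' for Trait 6, supporting them as a clade.
Most parsimonious ingroup topology: ((Lithoma,Meroinus),((Ichnilis,Leptoana),Bryooma)).
The clade {Bryooma, Ichnilis, Leptoana} is supported by Trait 2: its derived state '-' occurs in exactly those taxa and in no other taxon (including the outgroup).

Trait 2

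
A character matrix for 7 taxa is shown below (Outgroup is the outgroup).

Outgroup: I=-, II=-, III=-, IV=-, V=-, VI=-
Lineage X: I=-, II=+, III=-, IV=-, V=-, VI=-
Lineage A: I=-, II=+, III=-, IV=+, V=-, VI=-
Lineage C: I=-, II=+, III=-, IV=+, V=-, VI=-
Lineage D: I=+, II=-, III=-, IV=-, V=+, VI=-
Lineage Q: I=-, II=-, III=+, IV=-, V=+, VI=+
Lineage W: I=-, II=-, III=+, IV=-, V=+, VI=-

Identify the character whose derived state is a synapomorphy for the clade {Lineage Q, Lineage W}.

III

The outgroup has state '-' for every character, so '+' is the derived state throughout.
I (derived state '+') is unique to Lineage D (autapomorphy; uninformative for grouping).
II (derived state '+') is shared by Lineage A, Lineage C, and Lineage X — a synapomorphy uniting that clade.
III (derived state '+') is shared by Lineage Q and Lineage W — a synapomorphy uniting that clade.
IV (derived state '+') is shared by Lineage A and Lineage C — a synapomorphy uniting that clade.
V (derived state '+') is shared by Lineage D, Lineage Q, and Lineage W — a synapomorphy uniting that clade.
VI (derived state '+') is unique to Lineage Q (autapomorphy; uninformative for grouping).
Most parsimonious ingroup topology: ((Lineage X,(Lineage A,Lineage C)),(Lineage D,(Lineage Q,Lineage W))).
The clade {Lineage Q, Lineage W} is supported by III: its derived state '+' occurs in exactly those taxa and in no other taxon (including the outgroup).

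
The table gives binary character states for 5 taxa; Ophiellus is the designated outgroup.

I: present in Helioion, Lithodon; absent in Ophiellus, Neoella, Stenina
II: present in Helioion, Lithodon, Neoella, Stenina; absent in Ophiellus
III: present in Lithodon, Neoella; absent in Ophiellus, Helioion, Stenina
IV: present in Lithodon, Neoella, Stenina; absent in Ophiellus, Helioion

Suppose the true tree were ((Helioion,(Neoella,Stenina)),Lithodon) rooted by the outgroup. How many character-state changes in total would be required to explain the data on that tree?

Map each character onto ((Helioion,(Neoella,Stenina)),Lithodon) (rooted by Ophiellus) and count the minimum state changes it requires (Fitch parsimony):
I: 2; II: 1; III: 2; IV: 2.
Total tree length = 7.

7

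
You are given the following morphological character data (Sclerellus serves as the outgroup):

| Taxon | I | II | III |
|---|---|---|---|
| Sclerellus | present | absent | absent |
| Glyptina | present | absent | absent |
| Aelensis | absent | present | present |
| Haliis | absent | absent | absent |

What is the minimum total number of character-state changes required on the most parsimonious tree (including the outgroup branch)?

Character polarity is set by the outgroup: the derived state is whichever differs from the outgroup's state, so for I the derived state is 'absent', and for the remaining characters it is 'present'.
I: derived state 'absent' in Aelensis and Haliis only — synapomorphy for {Aelensis, Haliis}.
II (derived state 'present') is unique to Aelensis (autapomorphy; uninformative for grouping).
III (derived state 'present') is unique to Aelensis (autapomorphy; uninformative for grouping).
Most parsimonious ingroup topology: (Glyptina,(Aelensis,Haliis)).
Changes per character on this tree: I: 1; II: 1; III: 1.
Total = 3.

3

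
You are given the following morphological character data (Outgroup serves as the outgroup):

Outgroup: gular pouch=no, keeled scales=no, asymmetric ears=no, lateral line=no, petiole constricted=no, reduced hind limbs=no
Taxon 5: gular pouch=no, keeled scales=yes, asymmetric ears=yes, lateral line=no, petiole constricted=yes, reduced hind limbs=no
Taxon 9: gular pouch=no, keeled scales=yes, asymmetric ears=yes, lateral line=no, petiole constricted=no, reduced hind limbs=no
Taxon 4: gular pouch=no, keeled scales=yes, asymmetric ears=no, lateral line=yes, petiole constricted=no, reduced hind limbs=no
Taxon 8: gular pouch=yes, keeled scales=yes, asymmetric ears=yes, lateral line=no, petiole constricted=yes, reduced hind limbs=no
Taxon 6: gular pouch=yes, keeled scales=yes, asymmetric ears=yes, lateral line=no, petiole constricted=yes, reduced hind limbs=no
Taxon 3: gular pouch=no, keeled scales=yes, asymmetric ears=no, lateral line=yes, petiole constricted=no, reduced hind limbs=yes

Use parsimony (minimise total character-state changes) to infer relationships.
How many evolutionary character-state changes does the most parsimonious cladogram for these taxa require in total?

The outgroup has state 'no' for every character, so 'yes' is the derived state throughout.
gular pouch: derived state 'yes' in Taxon 6 and Taxon 8 only — synapomorphy for {Taxon 6, Taxon 8}.
All ingroup taxa share the derived state 'yes' for keeled scales; it defines the ingroup but does not resolve relationships within it.
asymmetric ears: derived state 'yes' in Taxon 5, Taxon 6, Taxon 8, and Taxon 9 only — synapomorphy for {Taxon 5, Taxon 6, Taxon 8, Taxon 9}.
Only Taxon 3 and Taxon 4 show the derived state 'yes' for lateral line, supporting them as a clade.
petiole constricted (derived state 'yes') is shared by Taxon 5, Taxon 6, and Taxon 8 — a synapomorphy uniting that clade.
reduced hind limbs (derived state 'yes') is unique to Taxon 3 (autapomorphy; uninformative for grouping).
Most parsimonious ingroup topology: (((Taxon 5,(Taxon 8,Taxon 6)),Taxon 9),(Taxon 4,Taxon 3)).
Changes per character on this tree: gular pouch: 1; keeled scales: 1; asymmetric ears: 1; lateral line: 1; petiole constricted: 1; reduced hind limbs: 1.
Total = 6.

6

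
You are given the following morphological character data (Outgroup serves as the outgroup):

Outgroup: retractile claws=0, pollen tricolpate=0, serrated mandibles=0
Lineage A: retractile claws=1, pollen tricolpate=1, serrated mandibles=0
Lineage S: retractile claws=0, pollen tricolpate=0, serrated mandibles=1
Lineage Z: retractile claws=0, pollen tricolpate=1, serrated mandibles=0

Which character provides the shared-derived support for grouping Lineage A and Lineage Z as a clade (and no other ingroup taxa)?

pollen tricolpate

The outgroup has state '0' for every character, so '1' is the derived state throughout.
retractile claws: derived state '1' in Lineage A only — an autapomorphy, so it tells us nothing about relationships among taxa.
pollen tricolpate (derived state '1') is shared by Lineage A and Lineage Z — a synapomorphy uniting that clade.
serrated mandibles: derived state '1' in Lineage S only — an autapomorphy, so it tells us nothing about relationships among taxa.
Most parsimonious ingroup topology: ((Lineage A,Lineage Z),Lineage S).
The clade {Lineage A, Lineage Z} is supported by pollen tricolpate: its derived state '1' occurs in exactly those taxa and in no other taxon (including the outgroup).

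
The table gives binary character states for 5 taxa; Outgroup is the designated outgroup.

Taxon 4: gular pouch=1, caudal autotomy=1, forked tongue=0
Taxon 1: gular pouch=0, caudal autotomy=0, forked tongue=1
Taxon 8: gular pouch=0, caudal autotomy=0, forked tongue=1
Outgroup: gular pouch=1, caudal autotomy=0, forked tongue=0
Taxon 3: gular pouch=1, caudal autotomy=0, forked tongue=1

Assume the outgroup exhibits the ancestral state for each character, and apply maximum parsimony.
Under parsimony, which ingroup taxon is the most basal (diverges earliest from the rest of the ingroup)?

Character polarity is set by the outgroup: the derived state is whichever differs from the outgroup's state, so for gular pouch the derived state is '0', and for the remaining characters it is '1'.
Only Taxon 1 and Taxon 8 show the derived state '0' for gular pouch, supporting them as a clade.
caudal autotomy: derived state '1' in Taxon 4 only — an autapomorphy, so it tells us nothing about relationships among taxa.
forked tongue (derived state '1') is shared by Taxon 1, Taxon 3, and Taxon 8 — a synapomorphy uniting that clade.
Most parsimonious ingroup topology: ((Taxon 3,(Taxon 8,Taxon 1)),Taxon 4).
Taxon 4 is sister to the clade containing all other ingroup taxa, so it is the earliest-diverging (most basal) ingroup lineage.

Taxon 4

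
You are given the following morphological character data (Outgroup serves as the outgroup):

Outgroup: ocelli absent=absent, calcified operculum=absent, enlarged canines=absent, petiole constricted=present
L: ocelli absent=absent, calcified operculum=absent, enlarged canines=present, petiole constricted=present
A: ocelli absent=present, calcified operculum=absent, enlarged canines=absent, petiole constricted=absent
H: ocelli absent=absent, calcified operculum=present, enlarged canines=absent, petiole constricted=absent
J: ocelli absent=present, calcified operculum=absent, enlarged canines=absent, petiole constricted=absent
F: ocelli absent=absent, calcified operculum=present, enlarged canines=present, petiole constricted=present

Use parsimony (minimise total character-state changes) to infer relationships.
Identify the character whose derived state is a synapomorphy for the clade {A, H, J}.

petiole constricted

Character polarity is set by the outgroup: the derived state is whichever differs from the outgroup's state, so for petiole constricted the derived state is 'absent', and for the remaining characters it is 'present'.
ocelli absent (derived state 'present') is shared by A and J — a synapomorphy uniting that clade.
calcified operculum groups F and H, which is incompatible with the clades supported by the remaining characters; treating it as convergent (homoplasy) costs fewer steps than any alternative tree.
Only F and L show the derived state 'present' for enlarged canines, supporting them as a clade.
petiole constricted: derived state 'absent' in A, H, and J only — synapomorphy for {A, H, J}.
Most parsimonious ingroup topology: ((L,F),((A,J),H)).
The clade {A, H, J} is supported by petiole constricted: its derived state 'absent' occurs in exactly those taxa and in no other taxon (including the outgroup).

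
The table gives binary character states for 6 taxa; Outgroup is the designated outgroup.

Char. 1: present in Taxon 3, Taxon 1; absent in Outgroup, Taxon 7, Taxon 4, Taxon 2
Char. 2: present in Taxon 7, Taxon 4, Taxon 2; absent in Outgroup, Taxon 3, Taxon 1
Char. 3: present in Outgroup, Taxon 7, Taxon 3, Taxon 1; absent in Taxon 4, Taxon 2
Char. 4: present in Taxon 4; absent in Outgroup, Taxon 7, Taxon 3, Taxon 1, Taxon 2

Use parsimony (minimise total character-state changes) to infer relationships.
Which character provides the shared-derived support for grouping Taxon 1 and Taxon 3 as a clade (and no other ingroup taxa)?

Character polarity is set by the outgroup: the derived state is whichever differs from the outgroup's state, so for Char. 3 the derived state is 'absent', and for the remaining characters it is 'present'.
Char. 1: derived state 'present' in Taxon 1 and Taxon 3 only — synapomorphy for {Taxon 1, Taxon 3}.
Char. 2: derived state 'present' in Taxon 2, Taxon 4, and Taxon 7 only — synapomorphy for {Taxon 2, Taxon 4, Taxon 7}.
Char. 3 (derived state 'absent') is shared by Taxon 2 and Taxon 4 — a synapomorphy uniting that clade.
Char. 4 (derived state 'present') is unique to Taxon 4 (autapomorphy; uninformative for grouping).
Most parsimonious ingroup topology: ((Taxon 7,(Taxon 4,Taxon 2)),(Taxon 3,Taxon 1)).
The clade {Taxon 1, Taxon 3} is supported by Char. 1: its derived state 'present' occurs in exactly those taxa and in no other taxon (including the outgroup).

Char. 1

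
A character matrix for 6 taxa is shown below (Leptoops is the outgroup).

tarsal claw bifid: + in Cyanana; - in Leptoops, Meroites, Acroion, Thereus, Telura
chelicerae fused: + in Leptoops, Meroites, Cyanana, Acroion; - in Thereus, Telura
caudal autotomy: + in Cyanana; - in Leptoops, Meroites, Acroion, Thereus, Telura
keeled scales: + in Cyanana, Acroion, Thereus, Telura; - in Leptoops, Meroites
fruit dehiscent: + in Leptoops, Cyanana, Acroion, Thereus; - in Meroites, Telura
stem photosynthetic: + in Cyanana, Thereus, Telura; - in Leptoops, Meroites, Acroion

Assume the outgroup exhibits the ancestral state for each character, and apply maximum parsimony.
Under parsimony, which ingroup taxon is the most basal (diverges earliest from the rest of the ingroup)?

Character polarity is set by the outgroup: the derived state is whichever differs from the outgroup's state, so for chelicerae fused, fruit dehiscent the derived state is '-', and for the remaining characters it is '+'.
tarsal claw bifid: derived state '+' in Cyanana only — an autapomorphy, so it tells us nothing about relationships among taxa.
chelicerae fused: derived state '-' in Telura and Thereus only — synapomorphy for {Telura, Thereus}.
caudal autotomy (derived state '+') is unique to Cyanana (autapomorphy; uninformative for grouping).
keeled scales: derived state '+' in Acroion, Cyanana, Telura, and Thereus only — synapomorphy for {Acroion, Cyanana, Telura, Thereus}.
fruit dehiscent (state '-') occurs in Meroites and Telura but conflicts with the nesting implied by the other characters — most parsimoniously interpreted as homoplasy.
Only Cyanana, Telura, and Thereus show the derived state '+' for stem photosynthetic, supporting them as a clade.
Most parsimonious ingroup topology: (Meroites,((Cyanana,(Thereus,Telura)),Acroion)).
Meroites is sister to the clade containing all other ingroup taxa, so it is the earliest-diverging (most basal) ingroup lineage.

Meroites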